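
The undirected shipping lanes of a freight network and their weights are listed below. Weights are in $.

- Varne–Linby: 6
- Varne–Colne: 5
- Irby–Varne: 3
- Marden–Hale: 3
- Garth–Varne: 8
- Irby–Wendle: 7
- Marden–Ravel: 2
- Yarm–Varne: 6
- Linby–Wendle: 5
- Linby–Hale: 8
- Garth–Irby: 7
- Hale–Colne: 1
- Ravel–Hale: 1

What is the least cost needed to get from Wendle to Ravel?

$14

Shortest distances from Wendle:
Wendle: 0
Linby: 5  (via Wendle)
Irby: 7  (via Wendle)
Varne: 10  (via Irby)
Hale: 13  (via Linby)
Garth: 14  (via Irby)
Colne: 14  (via Hale)
Ravel: 14  (via Hale)
Shortest route: Wendle–Linby–Hale–Ravel = $14.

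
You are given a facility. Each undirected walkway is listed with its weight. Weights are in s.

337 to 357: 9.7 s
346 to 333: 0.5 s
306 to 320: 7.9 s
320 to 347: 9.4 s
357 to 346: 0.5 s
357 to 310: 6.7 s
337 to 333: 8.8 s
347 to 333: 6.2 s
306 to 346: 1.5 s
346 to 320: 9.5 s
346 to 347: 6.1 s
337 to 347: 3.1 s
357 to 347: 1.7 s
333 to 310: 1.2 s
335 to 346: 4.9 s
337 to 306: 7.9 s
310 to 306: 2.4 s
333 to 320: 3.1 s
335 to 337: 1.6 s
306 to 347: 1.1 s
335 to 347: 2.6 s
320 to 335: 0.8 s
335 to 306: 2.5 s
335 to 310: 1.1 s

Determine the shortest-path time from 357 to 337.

Settle nodes by increasing distance from 357:
357: 0
346: 0.5  (via 357)
333: 1  (via 346)
347: 1.7  (via 357)
306: 2  (via 346)
310: 2.2  (via 333)
335: 3.3  (via 310)
320: 4.1  (via 333)
337: 4.8  (via 347)
Shortest route: 357 → 347 → 337 = 4.8 s.

4.8 s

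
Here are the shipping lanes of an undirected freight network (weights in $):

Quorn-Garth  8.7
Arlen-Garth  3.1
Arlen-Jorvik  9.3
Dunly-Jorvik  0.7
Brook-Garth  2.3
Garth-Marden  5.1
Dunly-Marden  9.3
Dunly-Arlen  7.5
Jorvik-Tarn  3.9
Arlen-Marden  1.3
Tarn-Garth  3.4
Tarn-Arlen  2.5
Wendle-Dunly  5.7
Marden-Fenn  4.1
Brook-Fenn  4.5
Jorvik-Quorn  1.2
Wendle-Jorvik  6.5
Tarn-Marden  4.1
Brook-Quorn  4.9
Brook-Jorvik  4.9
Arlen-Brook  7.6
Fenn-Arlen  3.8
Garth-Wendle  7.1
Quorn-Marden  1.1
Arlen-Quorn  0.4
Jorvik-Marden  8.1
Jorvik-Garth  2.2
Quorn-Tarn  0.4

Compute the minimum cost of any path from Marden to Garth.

Running Dijkstra from Marden:
Marden: 0
Quorn: 1.1  (via Marden)
Arlen: 1.3  (via Marden)
Tarn: 1.5  (via Quorn)
Jorvik: 2.3  (via Quorn)
Dunly: 3  (via Jorvik)
Fenn: 4.1  (via Marden)
Garth: 4.4  (via Arlen)
Shortest route: Marden → Arlen → Garth = $4.4.

$4.4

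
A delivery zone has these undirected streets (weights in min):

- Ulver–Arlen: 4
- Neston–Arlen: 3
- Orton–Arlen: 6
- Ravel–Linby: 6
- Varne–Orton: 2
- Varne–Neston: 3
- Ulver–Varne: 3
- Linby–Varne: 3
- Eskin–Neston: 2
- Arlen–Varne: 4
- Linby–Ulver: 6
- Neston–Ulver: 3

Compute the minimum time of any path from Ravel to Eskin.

14 min

Enumerating some paths:
Ravel - Linby - Varne - Neston - Eskin: 6+3+3+2 = 14
Ravel - Linby - Varne - Ulver - Neston - Eskin: 6+3+3+3+2 = 17
Ravel - Linby - Ulver - Neston - Eskin: 6+6+3+2 = 17
Cheapest is Ravel - Linby - Varne - Neston - Eskin at 14 min.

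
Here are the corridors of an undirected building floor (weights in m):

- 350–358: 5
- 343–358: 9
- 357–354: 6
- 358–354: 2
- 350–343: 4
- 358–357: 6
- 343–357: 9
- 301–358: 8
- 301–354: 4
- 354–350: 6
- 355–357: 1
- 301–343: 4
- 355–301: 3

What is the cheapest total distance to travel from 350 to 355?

11 m

Compare a few routes:
350–343–301–355: 4+4+3 = 11
350–358–357–355: 5+6+1 = 12
The minimum is 11 m via 350–343–301–355.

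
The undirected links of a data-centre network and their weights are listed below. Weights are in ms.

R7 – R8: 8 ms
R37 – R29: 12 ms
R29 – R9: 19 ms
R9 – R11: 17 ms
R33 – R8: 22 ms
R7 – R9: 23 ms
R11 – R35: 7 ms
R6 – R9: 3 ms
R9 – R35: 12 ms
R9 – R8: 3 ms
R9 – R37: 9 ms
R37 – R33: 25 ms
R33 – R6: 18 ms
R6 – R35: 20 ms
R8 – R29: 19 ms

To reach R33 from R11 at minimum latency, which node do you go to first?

R9

Enumerating some paths:
R11 - R9 - R6 - R33: 17+3+18 = 38
R11 - R9 - R8 - R33: 17+3+22 = 42
R11 - R35 - R9 - R6 - R33: 7+12+3+18 = 40
Cheapest is R11 - R9 - R6 - R33 at 38 ms.
So from R11 the first move is to R9.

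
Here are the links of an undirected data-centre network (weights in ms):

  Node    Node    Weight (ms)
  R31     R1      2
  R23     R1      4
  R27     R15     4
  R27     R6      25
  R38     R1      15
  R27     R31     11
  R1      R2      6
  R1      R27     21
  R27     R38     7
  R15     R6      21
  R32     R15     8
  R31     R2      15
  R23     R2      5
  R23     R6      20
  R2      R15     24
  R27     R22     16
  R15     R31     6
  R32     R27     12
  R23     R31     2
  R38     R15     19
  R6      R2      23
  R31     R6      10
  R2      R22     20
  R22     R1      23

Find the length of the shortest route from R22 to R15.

20 ms

Enumerating some paths:
R22 - R27 - R15: 16+4 = 20
R22 - R1 - R31 - R15: 23+2+6 = 31
Cheapest is R22 - R27 - R15 at 20 ms.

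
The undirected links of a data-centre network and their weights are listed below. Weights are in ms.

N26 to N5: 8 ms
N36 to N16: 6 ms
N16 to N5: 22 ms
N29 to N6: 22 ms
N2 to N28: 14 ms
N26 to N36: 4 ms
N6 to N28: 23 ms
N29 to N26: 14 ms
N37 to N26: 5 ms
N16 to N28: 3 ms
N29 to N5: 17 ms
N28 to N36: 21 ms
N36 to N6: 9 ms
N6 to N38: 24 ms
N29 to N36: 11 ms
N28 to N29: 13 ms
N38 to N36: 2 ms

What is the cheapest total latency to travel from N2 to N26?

Shortest distances from N2:
N2: 0
N28: 14  (via N2)
N16: 17  (via N28)
N36: 23  (via N16)
N38: 25  (via N36)
N26: 27  (via N36)
Shortest route: N2 → N28 → N16 → N36 → N26 = 27 ms.

27 ms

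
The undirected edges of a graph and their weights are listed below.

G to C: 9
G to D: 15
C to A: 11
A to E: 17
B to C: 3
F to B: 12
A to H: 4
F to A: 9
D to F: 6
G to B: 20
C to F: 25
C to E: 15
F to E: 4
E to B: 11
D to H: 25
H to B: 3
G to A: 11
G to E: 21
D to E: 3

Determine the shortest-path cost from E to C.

Running Dijkstra from E:
E: 0
D: 3  (via E)
F: 4  (via E)
B: 11  (via E)
A: 13  (via F)
C: 14  (via B)
Shortest route: E → B → C = 14.

14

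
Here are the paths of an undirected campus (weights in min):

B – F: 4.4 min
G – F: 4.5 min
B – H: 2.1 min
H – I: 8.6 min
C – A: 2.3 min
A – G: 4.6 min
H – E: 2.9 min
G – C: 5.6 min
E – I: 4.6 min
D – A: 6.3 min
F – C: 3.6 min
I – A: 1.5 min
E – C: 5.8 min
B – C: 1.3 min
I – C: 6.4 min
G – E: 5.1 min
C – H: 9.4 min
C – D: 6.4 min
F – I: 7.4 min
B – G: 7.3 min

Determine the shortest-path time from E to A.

Candidate routes:
E–C–A: 5.8+2.3 = 8.1
E–I–A: 4.6+1.5 = 6.1
The minimum is 6.1 min via E–I–A.

6.1 min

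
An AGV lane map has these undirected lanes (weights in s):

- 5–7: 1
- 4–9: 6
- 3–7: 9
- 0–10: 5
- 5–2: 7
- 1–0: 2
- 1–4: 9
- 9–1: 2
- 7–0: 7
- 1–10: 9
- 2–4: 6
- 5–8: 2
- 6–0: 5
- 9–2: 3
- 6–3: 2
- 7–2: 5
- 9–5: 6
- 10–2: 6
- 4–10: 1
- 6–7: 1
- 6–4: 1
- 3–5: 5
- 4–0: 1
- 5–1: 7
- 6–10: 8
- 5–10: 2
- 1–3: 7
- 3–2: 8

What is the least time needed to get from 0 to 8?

Running Dijkstra from 0:
0: 0
4: 1  (via 0)
1: 2  (via 0)
6: 2  (via 4)
10: 2  (via 4)
7: 3  (via 6)
3: 4  (via 6)
5: 4  (via 10)
9: 4  (via 1)
8: 6  (via 5)
Shortest route: 0 → 4 → 10 → 5 → 8 = 6 s.

6 s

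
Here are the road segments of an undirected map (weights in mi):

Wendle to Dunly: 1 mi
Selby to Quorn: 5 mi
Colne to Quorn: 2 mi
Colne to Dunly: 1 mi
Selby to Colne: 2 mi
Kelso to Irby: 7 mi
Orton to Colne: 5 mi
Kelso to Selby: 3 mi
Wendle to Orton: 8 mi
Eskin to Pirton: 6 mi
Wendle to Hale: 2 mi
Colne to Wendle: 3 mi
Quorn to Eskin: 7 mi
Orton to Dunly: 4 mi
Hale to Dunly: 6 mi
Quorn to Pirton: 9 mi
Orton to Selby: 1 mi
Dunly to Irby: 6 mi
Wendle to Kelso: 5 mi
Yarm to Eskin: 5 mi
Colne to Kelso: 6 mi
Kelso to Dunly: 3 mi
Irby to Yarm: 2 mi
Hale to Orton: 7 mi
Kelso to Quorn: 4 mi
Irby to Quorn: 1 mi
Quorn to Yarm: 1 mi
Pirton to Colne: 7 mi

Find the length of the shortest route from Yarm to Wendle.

5 mi

Enumerating some paths:
Yarm–Irby–Quorn–Colne–Wendle: 2+1+2+3 = 8
Yarm–Quorn–Colne–Dunly–Wendle: 1+2+1+1 = 5
Yarm–Irby–Quorn–Colne–Dunly–Wendle: 2+1+2+1+1 = 7
Yarm–Quorn–Colne–Wendle: 1+2+3 = 6
Cheapest is Yarm–Quorn–Colne–Dunly–Wendle at 5 mi.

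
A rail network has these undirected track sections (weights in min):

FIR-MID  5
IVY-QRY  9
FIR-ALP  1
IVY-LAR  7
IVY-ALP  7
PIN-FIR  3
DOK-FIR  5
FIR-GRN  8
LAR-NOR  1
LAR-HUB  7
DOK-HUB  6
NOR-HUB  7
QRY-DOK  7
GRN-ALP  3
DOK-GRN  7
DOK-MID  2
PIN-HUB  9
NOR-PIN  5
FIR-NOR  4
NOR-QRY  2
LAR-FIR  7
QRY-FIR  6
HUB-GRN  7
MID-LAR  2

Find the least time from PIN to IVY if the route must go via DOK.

Shortest PIN→DOK: PIN → FIR → DOK = 8
Best DOK to IVY: DOK → MID → LAR → IVY costing 11
Total via DOK: 8 + 11 = 19 min.

19 min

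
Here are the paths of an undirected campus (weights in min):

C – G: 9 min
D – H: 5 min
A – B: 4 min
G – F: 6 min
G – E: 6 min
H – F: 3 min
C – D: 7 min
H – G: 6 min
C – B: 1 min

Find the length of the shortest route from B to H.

Candidate routes:
B - C - D - H: 1+7+5 = 13
B - C - G - H: 1+9+6 = 16
B - C - G - F - H: 1+9+6+3 = 19
The minimum is 13 min via B - C - D - H.

13 min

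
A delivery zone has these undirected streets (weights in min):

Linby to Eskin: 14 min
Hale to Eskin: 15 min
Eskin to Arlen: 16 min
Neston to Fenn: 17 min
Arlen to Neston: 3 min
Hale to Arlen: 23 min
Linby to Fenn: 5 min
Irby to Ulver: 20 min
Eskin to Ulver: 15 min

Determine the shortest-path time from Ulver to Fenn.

34 min

Candidate routes:
Ulver → Eskin → Linby → Fenn: 15+14+5 = 34
Ulver → Eskin → Hale → Arlen → Neston → Fenn: 15+15+23+3+17 = 73
Ulver → Eskin → Arlen → Neston → Fenn: 15+16+3+17 = 51
The minimum is 34 min via Ulver → Eskin → Linby → Fenn.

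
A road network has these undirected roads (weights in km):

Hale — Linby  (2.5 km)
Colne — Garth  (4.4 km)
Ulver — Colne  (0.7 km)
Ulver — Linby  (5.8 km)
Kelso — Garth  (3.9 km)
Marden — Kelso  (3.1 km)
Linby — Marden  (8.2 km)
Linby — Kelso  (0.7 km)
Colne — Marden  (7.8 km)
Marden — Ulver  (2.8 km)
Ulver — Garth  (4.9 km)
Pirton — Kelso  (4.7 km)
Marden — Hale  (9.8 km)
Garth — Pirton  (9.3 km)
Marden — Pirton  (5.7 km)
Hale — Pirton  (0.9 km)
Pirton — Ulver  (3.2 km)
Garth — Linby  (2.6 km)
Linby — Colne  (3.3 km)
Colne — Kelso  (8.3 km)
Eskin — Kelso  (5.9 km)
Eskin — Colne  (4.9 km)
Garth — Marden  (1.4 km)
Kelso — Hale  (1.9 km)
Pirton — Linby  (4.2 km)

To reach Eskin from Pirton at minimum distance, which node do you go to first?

Compare a few routes:
Pirton - Hale - Linby - Kelso - Eskin: 0.9+2.5+0.7+5.9 = 10
Pirton - Kelso - Eskin: 4.7+5.9 = 10.6
Pirton - Hale - Kelso - Eskin: 0.9+1.9+5.9 = 8.7
Pirton - Ulver - Colne - Eskin: 3.2+0.7+4.9 = 8.8
The minimum is 8.7 km via Pirton - Hale - Kelso - Eskin.
So from Pirton the first move is to Hale.

Hale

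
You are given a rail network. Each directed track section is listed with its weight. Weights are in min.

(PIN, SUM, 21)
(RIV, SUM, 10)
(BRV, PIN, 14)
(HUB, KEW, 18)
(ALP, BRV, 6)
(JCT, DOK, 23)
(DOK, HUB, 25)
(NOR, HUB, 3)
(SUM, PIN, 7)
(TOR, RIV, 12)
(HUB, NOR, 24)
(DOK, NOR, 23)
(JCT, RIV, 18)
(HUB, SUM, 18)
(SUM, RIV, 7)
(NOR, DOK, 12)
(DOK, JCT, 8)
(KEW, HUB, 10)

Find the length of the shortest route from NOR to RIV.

Compare a few routes:
NOR - HUB - SUM - RIV: 3+18+7 = 28
NOR - DOK - JCT - RIV: 12+8+18 = 38
The minimum is 28 min via NOR - HUB - SUM - RIV.

28 min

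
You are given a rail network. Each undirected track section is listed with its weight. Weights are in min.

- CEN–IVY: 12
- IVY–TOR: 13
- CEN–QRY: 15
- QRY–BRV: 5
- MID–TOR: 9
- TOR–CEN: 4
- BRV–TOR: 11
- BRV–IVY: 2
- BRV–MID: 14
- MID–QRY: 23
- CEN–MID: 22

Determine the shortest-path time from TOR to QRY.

16 min

Settle nodes by increasing distance from TOR:
TOR: 0
CEN: 4  (via TOR)
MID: 9  (via TOR)
BRV: 11  (via TOR)
IVY: 13  (via TOR)
QRY: 16  (via BRV)
Shortest route: TOR → BRV → QRY = 16 min.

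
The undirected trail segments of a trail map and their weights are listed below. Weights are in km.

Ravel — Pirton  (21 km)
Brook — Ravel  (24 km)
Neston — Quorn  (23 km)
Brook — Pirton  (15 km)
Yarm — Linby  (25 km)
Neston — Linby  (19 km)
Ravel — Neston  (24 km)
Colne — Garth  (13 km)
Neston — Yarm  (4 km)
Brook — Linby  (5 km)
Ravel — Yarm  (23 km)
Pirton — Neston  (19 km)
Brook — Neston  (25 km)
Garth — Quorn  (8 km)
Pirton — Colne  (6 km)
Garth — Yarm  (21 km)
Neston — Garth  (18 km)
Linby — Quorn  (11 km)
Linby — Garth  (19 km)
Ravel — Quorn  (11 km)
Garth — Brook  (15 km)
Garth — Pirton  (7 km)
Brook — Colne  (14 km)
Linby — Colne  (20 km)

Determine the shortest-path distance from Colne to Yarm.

29 km

Compare a few routes:
Colne–Garth–Yarm: 13+21 = 34
Colne–Pirton–Neston–Yarm: 6+19+4 = 29
Colne–Pirton–Garth–Neston–Yarm: 6+7+18+4 = 35
Colne–Pirton–Garth–Yarm: 6+7+21 = 34
Cheapest is Colne–Pirton–Neston–Yarm at 29 km.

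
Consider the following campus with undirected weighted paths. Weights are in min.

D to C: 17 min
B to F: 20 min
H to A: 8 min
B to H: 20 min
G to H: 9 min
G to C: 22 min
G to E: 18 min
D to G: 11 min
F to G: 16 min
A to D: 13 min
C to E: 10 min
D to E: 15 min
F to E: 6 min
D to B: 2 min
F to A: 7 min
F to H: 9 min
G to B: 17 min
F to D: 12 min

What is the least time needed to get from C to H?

25 min

Candidate routes:
C - E - F - H: 10+6+9 = 25
C - G - H: 22+9 = 31
The minimum is 25 min via C - E - F - H.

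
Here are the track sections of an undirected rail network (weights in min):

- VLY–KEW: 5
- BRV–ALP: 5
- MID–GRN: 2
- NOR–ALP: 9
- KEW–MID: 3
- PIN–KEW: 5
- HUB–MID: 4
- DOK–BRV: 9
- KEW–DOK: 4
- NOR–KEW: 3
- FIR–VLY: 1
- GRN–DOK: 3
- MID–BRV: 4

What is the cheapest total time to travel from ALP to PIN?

17 min

Settle nodes by increasing distance from ALP:
ALP: 0
BRV: 5  (via ALP)
MID: 9  (via BRV)
NOR: 9  (via ALP)
GRN: 11  (via MID)
KEW: 12  (via MID)
HUB: 13  (via MID)
DOK: 14  (via BRV)
PIN: 17  (via KEW)
Shortest route: ALP → BRV → MID → KEW → PIN = 17 min.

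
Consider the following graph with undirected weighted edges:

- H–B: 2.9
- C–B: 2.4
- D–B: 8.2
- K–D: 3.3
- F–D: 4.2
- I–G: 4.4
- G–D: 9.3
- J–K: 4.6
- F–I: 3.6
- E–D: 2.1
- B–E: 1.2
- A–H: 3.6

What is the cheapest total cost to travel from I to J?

Compare a few routes:
I–G–D–K–J: 4.4+9.3+3.3+4.6 = 21.6
I–F–D–K–J: 3.6+4.2+3.3+4.6 = 15.7
The minimum is 15.7 via I–F–D–K–J.

15.7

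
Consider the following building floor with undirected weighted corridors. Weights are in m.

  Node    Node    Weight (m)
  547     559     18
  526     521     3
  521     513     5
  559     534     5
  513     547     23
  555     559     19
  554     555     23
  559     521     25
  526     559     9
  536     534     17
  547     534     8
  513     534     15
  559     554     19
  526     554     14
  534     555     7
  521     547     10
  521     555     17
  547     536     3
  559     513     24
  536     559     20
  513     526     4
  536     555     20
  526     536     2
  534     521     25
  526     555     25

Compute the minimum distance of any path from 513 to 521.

Shortest distances from 513:
513: 0
526: 4  (via 513)
521: 5  (via 513)
Shortest route: 513 → 521 = 5 m.

5 m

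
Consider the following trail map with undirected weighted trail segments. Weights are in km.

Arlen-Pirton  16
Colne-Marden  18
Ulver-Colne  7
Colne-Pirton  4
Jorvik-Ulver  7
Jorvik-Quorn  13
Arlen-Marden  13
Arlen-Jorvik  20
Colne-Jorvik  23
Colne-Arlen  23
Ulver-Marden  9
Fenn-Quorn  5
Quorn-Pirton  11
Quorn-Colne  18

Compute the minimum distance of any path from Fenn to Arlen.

Enumerating some paths:
Fenn → Quorn → Pirton → Arlen: 5+11+16 = 32
Fenn → Quorn → Jorvik → Arlen: 5+13+20 = 38
The minimum is 32 km via Fenn → Quorn → Pirton → Arlen.

32 km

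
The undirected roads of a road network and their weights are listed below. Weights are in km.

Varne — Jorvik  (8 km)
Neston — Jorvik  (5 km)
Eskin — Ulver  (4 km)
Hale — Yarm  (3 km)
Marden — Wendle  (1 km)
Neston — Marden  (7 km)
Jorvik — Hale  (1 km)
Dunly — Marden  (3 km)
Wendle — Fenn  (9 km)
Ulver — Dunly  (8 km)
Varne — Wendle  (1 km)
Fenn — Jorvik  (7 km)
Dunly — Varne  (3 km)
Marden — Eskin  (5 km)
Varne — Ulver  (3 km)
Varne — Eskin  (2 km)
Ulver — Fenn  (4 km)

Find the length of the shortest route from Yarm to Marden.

14 km

Candidate routes:
Yarm - Hale - Jorvik - Varne - Wendle - Marden: 3+1+8+1+1 = 14
Yarm - Hale - Jorvik - Neston - Marden: 3+1+5+7 = 16
The minimum is 14 km via Yarm - Hale - Jorvik - Varne - Wendle - Marden.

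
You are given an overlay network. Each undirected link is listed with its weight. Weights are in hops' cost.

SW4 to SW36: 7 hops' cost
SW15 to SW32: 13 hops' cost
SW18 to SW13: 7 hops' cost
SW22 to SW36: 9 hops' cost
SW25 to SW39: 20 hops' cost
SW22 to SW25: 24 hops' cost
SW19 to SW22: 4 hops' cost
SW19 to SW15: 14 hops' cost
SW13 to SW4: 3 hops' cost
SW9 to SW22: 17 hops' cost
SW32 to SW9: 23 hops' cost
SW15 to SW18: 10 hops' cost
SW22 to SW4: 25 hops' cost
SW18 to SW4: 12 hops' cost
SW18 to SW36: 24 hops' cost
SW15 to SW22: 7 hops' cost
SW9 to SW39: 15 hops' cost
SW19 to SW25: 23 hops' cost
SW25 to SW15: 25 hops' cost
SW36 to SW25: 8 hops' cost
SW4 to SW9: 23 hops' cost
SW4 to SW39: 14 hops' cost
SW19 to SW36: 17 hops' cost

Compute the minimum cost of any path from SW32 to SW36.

Candidate routes:
SW32 → SW15 → SW22 → SW36: 13+7+9 = 29
SW32 → SW15 → SW18 → SW13 → SW4 → SW36: 13+10+7+3+7 = 40
The minimum is 29 hops' cost via SW32 → SW15 → SW22 → SW36.

29 hops' cost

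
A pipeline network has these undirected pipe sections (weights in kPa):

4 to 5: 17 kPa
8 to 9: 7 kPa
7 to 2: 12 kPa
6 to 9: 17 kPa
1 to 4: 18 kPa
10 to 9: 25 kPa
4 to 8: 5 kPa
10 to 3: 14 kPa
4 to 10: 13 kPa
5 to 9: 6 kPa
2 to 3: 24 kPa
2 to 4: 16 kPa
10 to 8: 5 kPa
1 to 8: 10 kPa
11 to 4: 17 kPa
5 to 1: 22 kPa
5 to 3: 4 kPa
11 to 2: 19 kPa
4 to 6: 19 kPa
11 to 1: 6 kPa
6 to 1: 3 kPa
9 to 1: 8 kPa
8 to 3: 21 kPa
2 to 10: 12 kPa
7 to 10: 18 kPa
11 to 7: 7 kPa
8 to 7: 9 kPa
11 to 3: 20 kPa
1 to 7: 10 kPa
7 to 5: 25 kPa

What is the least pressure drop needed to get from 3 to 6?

21 kPa

Enumerating some paths:
3 → 5 → 1 → 6: 4+22+3 = 29
3 → 5 → 9 → 6: 4+6+17 = 27
3 → 5 → 9 → 1 → 6: 4+6+8+3 = 21
The minimum is 21 kPa via 3 → 5 → 9 → 1 → 6.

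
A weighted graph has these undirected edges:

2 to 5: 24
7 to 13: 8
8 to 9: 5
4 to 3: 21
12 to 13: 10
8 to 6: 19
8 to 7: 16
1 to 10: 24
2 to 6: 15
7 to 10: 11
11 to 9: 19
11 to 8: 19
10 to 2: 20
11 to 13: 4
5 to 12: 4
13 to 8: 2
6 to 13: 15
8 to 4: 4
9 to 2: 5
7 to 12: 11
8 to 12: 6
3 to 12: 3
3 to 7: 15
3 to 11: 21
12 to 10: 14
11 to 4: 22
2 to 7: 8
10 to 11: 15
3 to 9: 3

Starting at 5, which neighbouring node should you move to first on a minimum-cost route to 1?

Candidate routes:
5 - 12 - 7 - 10 - 1: 4+11+11+24 = 50
5 - 12 - 8 - 13 - 11 - 10 - 1: 4+6+2+4+15+24 = 55
5 - 12 - 8 - 13 - 7 - 10 - 1: 4+6+2+8+11+24 = 55
5 - 12 - 10 - 1: 4+14+24 = 42
The minimum is 42 via 5 - 12 - 10 - 1.
So from 5 the first move is to 12.

12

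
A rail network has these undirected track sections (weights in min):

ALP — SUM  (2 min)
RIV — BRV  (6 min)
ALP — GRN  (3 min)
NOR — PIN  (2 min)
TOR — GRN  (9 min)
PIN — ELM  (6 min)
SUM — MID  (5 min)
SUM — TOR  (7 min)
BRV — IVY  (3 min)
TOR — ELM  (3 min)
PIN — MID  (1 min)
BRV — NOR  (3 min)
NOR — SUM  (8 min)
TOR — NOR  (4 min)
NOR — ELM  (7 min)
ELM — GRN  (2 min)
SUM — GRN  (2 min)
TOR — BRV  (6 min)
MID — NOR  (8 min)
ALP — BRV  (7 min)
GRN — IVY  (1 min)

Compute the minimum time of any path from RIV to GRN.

10 min

Candidate routes:
RIV - BRV - IVY - GRN: 6+3+1 = 10
RIV - BRV - TOR - ELM - GRN: 6+6+3+2 = 17
RIV - BRV - ALP - GRN: 6+7+3 = 16
RIV - BRV - ALP - SUM - GRN: 6+7+2+2 = 17
The minimum is 10 min via RIV - BRV - IVY - GRN.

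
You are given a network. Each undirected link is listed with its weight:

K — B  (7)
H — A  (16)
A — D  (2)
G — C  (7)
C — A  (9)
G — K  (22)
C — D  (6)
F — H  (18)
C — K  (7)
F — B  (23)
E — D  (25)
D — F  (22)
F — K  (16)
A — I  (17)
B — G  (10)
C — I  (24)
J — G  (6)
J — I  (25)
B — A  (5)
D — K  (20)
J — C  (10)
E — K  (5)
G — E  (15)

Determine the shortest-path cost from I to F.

Settle nodes by increasing distance from I:
I: 0
A: 17  (via I)
D: 19  (via A)
B: 22  (via A)
C: 24  (via I)
J: 25  (via I)
K: 29  (via B)
G: 31  (via C)
H: 33  (via A)
E: 34  (via K)
F: 41  (via D)
Shortest route: I → A → D → F = 41.

41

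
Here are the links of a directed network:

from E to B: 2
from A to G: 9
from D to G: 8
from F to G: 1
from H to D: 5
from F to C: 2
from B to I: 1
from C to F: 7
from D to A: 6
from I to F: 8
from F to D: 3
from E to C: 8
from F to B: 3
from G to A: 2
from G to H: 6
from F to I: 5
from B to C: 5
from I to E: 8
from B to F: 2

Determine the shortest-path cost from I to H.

15

Shortest distances from I:
I: 0
E: 8  (via I)
F: 8  (via I)
G: 9  (via F)
B: 10  (via E)
C: 10  (via F)
A: 11  (via G)
D: 11  (via F)
H: 15  (via G)
Shortest route: I → F → G → H = 15.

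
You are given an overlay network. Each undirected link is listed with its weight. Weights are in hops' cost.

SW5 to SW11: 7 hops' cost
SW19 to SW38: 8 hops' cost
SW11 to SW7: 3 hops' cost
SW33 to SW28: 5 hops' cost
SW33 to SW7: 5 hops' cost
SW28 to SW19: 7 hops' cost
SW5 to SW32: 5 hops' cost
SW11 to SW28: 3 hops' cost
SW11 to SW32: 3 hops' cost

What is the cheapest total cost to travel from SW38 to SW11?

18 hops' cost

Shortest distances from SW38:
SW38: 0
SW19: 8  (via SW38)
SW28: 15  (via SW19)
SW11: 18  (via SW28)
Shortest route: SW38–SW19–SW28–SW11 = 18 hops' cost.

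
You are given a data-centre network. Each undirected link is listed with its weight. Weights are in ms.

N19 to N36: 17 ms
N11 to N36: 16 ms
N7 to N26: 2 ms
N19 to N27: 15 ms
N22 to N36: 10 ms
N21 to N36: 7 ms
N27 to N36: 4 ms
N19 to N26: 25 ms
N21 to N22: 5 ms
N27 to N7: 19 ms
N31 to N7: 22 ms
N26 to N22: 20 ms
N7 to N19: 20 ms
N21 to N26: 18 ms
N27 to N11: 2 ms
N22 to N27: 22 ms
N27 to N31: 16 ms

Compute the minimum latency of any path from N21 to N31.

27 ms

Candidate routes:
N21 - N36 - N11 - N27 - N31: 7+16+2+16 = 41
N21 - N36 - N27 - N31: 7+4+16 = 27
N21 - N22 - N36 - N27 - N31: 5+10+4+16 = 35
The minimum is 27 ms via N21 - N36 - N27 - N31.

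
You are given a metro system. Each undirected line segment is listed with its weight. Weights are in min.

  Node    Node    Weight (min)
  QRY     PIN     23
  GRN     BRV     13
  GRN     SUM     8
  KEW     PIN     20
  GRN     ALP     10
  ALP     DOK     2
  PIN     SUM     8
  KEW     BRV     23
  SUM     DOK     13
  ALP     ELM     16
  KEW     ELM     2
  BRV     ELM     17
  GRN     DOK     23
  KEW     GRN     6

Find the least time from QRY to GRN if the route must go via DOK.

Shortest QRY→DOK: QRY–PIN–SUM–DOK = 44
Shortest DOK→GRN: DOK–ALP–GRN = 12
Total via DOK: 44 + 12 = 56 min.

56 min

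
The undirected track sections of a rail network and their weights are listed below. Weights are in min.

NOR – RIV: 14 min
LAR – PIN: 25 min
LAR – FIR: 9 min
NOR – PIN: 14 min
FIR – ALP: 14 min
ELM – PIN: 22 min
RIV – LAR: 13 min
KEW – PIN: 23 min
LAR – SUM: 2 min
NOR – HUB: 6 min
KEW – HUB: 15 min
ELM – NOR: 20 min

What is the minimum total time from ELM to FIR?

Compare a few routes:
ELM - PIN - LAR - FIR: 22+25+9 = 56
ELM - NOR - PIN - LAR - FIR: 20+14+25+9 = 68
The minimum is 56 min via ELM - PIN - LAR - FIR.

56 min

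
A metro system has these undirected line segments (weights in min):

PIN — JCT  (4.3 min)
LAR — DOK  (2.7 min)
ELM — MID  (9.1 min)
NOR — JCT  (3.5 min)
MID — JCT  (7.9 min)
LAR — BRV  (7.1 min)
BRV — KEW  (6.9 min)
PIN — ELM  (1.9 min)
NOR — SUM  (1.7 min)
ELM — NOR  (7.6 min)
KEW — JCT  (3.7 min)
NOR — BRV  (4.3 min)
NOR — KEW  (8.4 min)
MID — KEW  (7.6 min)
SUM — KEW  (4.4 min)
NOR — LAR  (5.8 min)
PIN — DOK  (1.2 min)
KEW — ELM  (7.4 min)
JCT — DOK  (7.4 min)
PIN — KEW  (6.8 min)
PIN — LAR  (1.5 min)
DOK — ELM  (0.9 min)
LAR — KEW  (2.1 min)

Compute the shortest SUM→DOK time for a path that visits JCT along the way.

Shortest SUM→JCT: SUM–NOR–JCT = 5.2
Shortest JCT→DOK: JCT–PIN–DOK = 5.5
Total via JCT: 5.2 + 5.5 = 10.7 min.

10.7 min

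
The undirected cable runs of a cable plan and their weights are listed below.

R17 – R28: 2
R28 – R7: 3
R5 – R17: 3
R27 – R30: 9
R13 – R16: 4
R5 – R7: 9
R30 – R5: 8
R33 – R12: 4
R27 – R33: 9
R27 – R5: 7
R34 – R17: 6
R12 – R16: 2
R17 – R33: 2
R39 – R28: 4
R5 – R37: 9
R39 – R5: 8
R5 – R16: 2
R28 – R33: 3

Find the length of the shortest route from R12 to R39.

11

Shortest distances from R12:
R12: 0
R16: 2  (via R12)
R5: 4  (via R16)
R33: 4  (via R12)
R17: 6  (via R33)
R13: 6  (via R16)
R28: 7  (via R33)
R7: 10  (via R28)
R39: 11  (via R28)
Shortest route: R12 → R33 → R28 → R39 = 11.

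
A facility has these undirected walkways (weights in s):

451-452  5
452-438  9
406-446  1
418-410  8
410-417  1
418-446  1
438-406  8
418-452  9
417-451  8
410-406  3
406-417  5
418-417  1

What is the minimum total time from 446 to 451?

10 s

Settle nodes by increasing distance from 446:
446: 0
406: 1  (via 446)
418: 1  (via 446)
417: 2  (via 418)
410: 3  (via 417)
438: 9  (via 406)
452: 10  (via 418)
451: 10  (via 417)
Shortest route: 446–418–417–451 = 10 s.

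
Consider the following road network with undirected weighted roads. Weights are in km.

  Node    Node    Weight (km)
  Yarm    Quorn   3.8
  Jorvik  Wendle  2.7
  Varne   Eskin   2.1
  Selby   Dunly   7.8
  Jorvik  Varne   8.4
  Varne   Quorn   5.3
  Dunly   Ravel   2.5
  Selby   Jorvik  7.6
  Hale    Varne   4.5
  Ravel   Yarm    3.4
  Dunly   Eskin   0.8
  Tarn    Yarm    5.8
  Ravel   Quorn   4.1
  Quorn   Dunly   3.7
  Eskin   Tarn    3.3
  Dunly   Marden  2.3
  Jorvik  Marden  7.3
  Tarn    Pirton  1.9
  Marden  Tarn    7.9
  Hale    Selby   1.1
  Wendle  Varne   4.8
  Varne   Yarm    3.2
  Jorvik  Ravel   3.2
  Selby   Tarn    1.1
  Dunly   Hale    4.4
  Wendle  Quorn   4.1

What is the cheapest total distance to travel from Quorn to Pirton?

Running Dijkstra from Quorn:
Quorn: 0
Dunly: 3.7  (via Quorn)
Yarm: 3.8  (via Quorn)
Ravel: 4.1  (via Quorn)
Wendle: 4.1  (via Quorn)
Eskin: 4.5  (via Dunly)
Varne: 5.3  (via Quorn)
Marden: 6  (via Dunly)
Jorvik: 6.8  (via Wendle)
Tarn: 7.8  (via Eskin)
Hale: 8.1  (via Dunly)
Selby: 8.9  (via Tarn)
Pirton: 9.7  (via Tarn)
Shortest route: Quorn → Dunly → Eskin → Tarn → Pirton = 9.7 km.

9.7 km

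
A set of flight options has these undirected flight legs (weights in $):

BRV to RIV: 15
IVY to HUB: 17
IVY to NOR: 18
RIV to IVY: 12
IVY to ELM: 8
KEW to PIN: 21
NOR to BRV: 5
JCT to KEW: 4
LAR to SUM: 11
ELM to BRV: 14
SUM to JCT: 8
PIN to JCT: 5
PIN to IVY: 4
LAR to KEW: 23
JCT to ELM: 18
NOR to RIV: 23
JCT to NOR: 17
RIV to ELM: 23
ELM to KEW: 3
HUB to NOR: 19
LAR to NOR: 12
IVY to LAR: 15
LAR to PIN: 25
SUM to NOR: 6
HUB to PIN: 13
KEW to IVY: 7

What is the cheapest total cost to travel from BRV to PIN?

$24

Candidate routes:
BRV–NOR–SUM–JCT–PIN: 5+6+8+5 = 24
BRV–ELM–IVY–PIN: 14+8+4 = 26
BRV–ELM–KEW–JCT–PIN: 14+3+4+5 = 26
The minimum is $24 via BRV–NOR–SUM–JCT–PIN.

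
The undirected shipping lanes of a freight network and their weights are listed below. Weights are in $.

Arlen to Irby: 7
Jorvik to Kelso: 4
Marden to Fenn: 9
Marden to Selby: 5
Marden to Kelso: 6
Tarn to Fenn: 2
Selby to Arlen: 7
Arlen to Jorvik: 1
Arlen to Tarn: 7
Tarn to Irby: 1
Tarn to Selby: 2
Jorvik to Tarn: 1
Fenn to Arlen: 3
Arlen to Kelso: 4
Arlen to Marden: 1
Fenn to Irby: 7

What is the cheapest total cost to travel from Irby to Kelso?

Enumerating some paths:
Irby–Tarn–Jorvik–Arlen–Kelso: 1+1+1+4 = 7
Irby–Tarn–Jorvik–Arlen–Marden–Kelso: 1+1+1+1+6 = 10
Irby–Tarn–Fenn–Arlen–Kelso: 1+2+3+4 = 10
Irby–Tarn–Jorvik–Kelso: 1+1+4 = 6
Cheapest is Irby–Tarn–Jorvik–Kelso at $6.

$6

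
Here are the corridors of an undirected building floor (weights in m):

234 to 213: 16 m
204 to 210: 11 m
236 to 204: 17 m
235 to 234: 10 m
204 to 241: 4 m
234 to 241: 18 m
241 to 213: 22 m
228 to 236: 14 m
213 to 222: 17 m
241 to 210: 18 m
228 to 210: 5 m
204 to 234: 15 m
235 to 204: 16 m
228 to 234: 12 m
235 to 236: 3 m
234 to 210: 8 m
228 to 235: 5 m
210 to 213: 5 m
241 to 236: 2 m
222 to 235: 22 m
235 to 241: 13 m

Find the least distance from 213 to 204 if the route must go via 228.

Best 213 to 228: 213 → 210 → 228 costing 10
Best 228 to 204: 228 → 235 → 236 → 241 → 204 costing 14
Total via 228: 10 + 14 = 24 m.

24 m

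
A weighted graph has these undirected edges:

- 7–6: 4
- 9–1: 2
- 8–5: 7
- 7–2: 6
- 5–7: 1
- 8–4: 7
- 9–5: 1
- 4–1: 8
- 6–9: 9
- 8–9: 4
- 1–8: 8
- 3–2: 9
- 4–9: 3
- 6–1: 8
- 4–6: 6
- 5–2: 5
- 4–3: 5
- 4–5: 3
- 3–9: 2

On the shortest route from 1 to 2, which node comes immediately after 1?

Compare a few routes:
1 - 9 - 5 - 7 - 2: 2+1+1+6 = 10
1 - 9 - 4 - 5 - 2: 2+3+3+5 = 13
1 - 9 - 5 - 2: 2+1+5 = 8
Cheapest is 1 - 9 - 5 - 2 at 8.
So from 1 the first move is to 9.

9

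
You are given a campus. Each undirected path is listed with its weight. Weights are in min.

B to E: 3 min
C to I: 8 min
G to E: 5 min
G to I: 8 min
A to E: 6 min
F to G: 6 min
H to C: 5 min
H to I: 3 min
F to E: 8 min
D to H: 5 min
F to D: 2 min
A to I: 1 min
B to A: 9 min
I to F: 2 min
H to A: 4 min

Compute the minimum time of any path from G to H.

Settle nodes by increasing distance from G:
G: 0
E: 5  (via G)
F: 6  (via G)
B: 8  (via E)
D: 8  (via F)
I: 8  (via G)
A: 9  (via I)
H: 11  (via I)
Shortest route: G–I–H = 11 min.

11 min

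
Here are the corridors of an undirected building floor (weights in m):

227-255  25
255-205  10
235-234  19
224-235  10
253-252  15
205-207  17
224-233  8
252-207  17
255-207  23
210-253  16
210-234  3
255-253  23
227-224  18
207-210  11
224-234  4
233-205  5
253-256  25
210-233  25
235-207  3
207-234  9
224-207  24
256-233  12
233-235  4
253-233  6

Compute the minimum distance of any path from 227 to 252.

Compare a few routes:
227 - 224 - 233 - 235 - 207 - 252: 18+8+4+3+17 = 50
227 - 224 - 233 - 253 - 252: 18+8+6+15 = 47
227 - 224 - 234 - 207 - 252: 18+4+9+17 = 48
227 - 224 - 235 - 207 - 252: 18+10+3+17 = 48
The minimum is 47 m via 227 - 224 - 233 - 253 - 252.

47 m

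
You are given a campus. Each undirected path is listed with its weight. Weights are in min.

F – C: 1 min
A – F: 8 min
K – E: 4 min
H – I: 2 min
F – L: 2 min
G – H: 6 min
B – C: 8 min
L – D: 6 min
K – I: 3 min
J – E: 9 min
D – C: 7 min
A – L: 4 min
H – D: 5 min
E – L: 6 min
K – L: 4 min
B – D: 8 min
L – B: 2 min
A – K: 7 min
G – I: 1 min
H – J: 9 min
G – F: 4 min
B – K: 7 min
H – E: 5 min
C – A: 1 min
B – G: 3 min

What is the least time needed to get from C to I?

Running Dijkstra from C:
C: 0
A: 1  (via C)
F: 1  (via C)
L: 3  (via F)
B: 5  (via L)
G: 5  (via F)
I: 6  (via G)
Shortest route: C–F–G–I = 6 min.

6 min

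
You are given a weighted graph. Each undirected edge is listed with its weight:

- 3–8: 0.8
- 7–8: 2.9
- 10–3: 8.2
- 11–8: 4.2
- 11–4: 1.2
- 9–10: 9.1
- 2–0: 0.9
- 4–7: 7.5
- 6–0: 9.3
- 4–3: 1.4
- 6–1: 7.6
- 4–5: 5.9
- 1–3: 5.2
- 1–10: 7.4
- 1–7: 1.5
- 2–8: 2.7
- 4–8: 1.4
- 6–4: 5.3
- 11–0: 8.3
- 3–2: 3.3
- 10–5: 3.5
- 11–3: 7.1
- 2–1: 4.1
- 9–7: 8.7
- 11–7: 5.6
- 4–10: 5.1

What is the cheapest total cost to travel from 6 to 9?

Enumerating some paths:
6 - 1 - 7 - 9: 7.6+1.5+8.7 = 17.8
6 - 4 - 10 - 9: 5.3+5.1+9.1 = 19.5
6 - 4 - 3 - 8 - 7 - 9: 5.3+1.4+0.8+2.9+8.7 = 19.1
6 - 4 - 8 - 7 - 9: 5.3+1.4+2.9+8.7 = 18.3
Cheapest is 6 - 1 - 7 - 9 at 17.8.

17.8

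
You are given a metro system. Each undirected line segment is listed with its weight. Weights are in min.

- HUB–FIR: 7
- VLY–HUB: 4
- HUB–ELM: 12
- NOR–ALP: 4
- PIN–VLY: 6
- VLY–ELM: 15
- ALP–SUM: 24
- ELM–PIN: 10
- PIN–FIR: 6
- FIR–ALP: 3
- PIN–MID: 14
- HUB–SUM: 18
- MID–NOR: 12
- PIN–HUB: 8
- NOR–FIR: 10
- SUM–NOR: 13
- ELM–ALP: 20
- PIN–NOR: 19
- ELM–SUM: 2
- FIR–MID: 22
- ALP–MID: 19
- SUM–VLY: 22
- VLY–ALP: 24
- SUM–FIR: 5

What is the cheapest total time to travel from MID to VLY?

20 min

Running Dijkstra from MID:
MID: 0
NOR: 12  (via MID)
PIN: 14  (via MID)
ALP: 16  (via NOR)
FIR: 19  (via ALP)
VLY: 20  (via PIN)
Shortest route: MID → PIN → VLY = 20 min.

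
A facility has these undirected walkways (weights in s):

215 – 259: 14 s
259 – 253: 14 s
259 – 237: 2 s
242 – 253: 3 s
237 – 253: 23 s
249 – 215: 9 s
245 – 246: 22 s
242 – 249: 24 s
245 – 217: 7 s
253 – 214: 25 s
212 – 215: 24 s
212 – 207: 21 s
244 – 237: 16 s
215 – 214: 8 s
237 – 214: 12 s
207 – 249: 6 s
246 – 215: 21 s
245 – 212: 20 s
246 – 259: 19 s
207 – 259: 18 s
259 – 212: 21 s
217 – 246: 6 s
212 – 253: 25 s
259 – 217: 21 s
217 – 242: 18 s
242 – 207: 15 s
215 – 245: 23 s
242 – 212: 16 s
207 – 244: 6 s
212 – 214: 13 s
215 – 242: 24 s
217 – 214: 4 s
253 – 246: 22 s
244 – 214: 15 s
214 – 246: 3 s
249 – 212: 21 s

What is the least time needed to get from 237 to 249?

25 s

Candidate routes:
237–259–207–249: 2+18+6 = 26
237–259–215–249: 2+14+9 = 25
Cheapest is 237–259–215–249 at 25 s.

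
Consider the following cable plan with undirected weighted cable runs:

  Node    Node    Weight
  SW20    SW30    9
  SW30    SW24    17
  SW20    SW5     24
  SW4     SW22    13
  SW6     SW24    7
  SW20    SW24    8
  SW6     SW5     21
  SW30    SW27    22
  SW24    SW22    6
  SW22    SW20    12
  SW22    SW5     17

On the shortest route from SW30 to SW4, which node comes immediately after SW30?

SW20

Enumerating some paths:
SW30 - SW24 - SW22 - SW4: 17+6+13 = 36
SW30 - SW20 - SW22 - SW4: 9+12+13 = 34
SW30 - SW20 - SW24 - SW22 - SW4: 9+8+6+13 = 36
The minimum is 34 via SW30 - SW20 - SW22 - SW4.
So from SW30 the first move is to SW20.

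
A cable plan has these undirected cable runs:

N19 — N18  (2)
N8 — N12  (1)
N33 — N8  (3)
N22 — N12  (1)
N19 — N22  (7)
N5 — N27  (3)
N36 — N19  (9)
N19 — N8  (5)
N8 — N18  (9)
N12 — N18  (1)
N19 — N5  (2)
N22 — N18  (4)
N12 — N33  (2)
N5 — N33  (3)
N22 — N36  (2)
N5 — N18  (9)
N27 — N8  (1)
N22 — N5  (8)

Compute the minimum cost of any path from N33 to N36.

Enumerating some paths:
N33–N12–N18–N22–N36: 2+1+4+2 = 9
N33–N8–N12–N22–N36: 3+1+1+2 = 7
N33–N12–N22–N36: 2+1+2 = 5
Cheapest is N33–N12–N22–N36 at 5.

5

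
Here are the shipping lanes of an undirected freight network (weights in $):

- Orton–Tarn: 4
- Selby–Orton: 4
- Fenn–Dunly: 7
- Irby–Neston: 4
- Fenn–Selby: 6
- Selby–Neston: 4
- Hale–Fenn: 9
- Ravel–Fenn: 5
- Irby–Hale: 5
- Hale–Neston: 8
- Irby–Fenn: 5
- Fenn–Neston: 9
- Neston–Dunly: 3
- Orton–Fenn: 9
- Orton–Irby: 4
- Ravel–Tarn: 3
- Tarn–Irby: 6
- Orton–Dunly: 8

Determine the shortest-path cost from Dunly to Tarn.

Candidate routes:
Dunly - Neston - Irby - Orton - Tarn: 3+4+4+4 = 15
Dunly - Neston - Irby - Tarn: 3+4+6 = 13
Dunly - Orton - Tarn: 8+4 = 12
Dunly - Fenn - Ravel - Tarn: 7+5+3 = 15
The minimum is $12 via Dunly - Orton - Tarn.

$12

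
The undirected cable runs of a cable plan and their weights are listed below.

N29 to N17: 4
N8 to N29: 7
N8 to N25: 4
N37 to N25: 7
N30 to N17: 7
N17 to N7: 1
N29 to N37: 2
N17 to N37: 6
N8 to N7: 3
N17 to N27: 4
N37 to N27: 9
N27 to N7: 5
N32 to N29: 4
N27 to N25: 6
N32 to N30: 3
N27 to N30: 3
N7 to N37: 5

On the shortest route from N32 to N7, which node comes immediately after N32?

Candidate routes:
N32 → N29 → N17 → N7: 4+4+1 = 9
N32 → N30 → N27 → N7: 3+3+5 = 11
Cheapest is N32 → N29 → N17 → N7 at 9.
So from N32 the first move is to N29.

N29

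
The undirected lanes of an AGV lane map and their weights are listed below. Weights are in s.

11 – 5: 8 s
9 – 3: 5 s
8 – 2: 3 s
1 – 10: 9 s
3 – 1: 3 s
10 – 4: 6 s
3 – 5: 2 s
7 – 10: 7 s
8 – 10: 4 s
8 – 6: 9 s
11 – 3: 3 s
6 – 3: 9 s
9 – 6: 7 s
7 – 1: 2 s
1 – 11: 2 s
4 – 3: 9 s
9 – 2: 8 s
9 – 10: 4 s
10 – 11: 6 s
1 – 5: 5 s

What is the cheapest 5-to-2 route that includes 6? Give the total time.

23 s

Shortest 5→6: 5 → 3 → 6 = 11
Shortest 6→2: 6 → 8 → 2 = 12
Total via 6: 11 + 12 = 23 s.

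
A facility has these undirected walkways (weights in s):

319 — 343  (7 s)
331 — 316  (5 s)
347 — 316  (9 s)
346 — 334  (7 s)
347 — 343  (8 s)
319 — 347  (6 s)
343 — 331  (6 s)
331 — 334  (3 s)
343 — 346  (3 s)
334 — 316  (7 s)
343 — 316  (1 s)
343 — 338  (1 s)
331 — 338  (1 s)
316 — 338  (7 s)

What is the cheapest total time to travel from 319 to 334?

12 s

Compare a few routes:
319–343–338–331–334: 7+1+1+3 = 12
319–343–316–334: 7+1+7 = 15
The minimum is 12 s via 319–343–338–331–334.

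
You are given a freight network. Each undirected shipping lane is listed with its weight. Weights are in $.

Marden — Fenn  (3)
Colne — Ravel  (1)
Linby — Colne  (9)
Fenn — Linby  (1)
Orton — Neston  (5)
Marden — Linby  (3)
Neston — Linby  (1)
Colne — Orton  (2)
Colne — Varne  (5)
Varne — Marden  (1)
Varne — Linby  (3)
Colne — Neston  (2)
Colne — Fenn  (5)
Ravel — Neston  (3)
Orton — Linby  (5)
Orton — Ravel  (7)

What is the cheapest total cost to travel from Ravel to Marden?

$7

Shortest distances from Ravel:
Ravel: 0
Colne: 1  (via Ravel)
Orton: 3  (via Colne)
Neston: 3  (via Ravel)
Linby: 4  (via Neston)
Fenn: 5  (via Linby)
Varne: 6  (via Colne)
Marden: 7  (via Linby)
Shortest route: Ravel–Neston–Linby–Marden = $7.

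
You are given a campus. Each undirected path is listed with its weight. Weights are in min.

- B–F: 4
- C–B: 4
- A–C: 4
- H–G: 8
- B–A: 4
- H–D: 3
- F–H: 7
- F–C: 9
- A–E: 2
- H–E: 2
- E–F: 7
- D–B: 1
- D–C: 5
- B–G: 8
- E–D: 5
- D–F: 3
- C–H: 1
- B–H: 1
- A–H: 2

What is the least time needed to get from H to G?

Candidate routes:
H–G: 8 = 8
H–B–G: 1+8 = 9
The minimum is 8 min via H–G.

8 min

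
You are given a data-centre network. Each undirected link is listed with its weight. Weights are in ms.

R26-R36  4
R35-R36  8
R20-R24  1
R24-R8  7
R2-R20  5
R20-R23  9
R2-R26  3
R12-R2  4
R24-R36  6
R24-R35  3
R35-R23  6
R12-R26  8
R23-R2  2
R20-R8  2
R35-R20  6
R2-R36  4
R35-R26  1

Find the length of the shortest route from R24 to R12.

Settle nodes by increasing distance from R24:
R24: 0
R20: 1  (via R24)
R8: 3  (via R20)
R35: 3  (via R24)
R26: 4  (via R35)
R2: 6  (via R20)
R36: 6  (via R24)
R23: 8  (via R2)
R12: 10  (via R2)
Shortest route: R24 → R20 → R2 → R12 = 10 ms.

10 ms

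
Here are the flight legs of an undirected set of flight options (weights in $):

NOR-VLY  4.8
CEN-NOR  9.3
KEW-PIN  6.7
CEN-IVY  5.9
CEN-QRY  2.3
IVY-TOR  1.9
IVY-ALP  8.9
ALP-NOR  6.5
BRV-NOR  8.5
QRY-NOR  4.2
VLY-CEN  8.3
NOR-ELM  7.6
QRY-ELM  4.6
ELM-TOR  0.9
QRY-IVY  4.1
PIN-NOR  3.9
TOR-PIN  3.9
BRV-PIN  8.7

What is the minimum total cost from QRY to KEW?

Compare a few routes:
QRY - ELM - TOR - PIN - KEW: 4.6+0.9+3.9+6.7 = 16.1
QRY - NOR - PIN - KEW: 4.2+3.9+6.7 = 14.8
Cheapest is QRY - NOR - PIN - KEW at $14.8.

$14.8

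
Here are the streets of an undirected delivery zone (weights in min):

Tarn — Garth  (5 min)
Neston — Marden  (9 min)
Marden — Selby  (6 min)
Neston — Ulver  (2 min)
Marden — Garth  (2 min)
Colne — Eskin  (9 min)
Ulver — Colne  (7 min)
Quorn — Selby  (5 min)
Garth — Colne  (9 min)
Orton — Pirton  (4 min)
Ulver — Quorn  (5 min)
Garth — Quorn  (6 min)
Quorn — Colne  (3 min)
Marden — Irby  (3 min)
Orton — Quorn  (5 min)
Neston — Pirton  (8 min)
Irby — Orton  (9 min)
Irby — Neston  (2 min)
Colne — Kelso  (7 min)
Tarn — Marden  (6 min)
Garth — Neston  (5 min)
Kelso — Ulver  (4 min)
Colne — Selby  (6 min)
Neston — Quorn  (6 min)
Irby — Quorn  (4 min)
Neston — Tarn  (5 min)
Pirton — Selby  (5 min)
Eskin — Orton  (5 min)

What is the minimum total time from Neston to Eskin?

16 min

Settle nodes by increasing distance from Neston:
Neston: 0
Irby: 2  (via Neston)
Ulver: 2  (via Neston)
Tarn: 5  (via Neston)
Garth: 5  (via Neston)
Marden: 5  (via Irby)
Quorn: 6  (via Neston)
Kelso: 6  (via Ulver)
Pirton: 8  (via Neston)
Colne: 9  (via Ulver)
Orton: 11  (via Irby)
Selby: 11  (via Marden)
Eskin: 16  (via Orton)
Shortest route: Neston–Irby–Orton–Eskin = 16 min.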